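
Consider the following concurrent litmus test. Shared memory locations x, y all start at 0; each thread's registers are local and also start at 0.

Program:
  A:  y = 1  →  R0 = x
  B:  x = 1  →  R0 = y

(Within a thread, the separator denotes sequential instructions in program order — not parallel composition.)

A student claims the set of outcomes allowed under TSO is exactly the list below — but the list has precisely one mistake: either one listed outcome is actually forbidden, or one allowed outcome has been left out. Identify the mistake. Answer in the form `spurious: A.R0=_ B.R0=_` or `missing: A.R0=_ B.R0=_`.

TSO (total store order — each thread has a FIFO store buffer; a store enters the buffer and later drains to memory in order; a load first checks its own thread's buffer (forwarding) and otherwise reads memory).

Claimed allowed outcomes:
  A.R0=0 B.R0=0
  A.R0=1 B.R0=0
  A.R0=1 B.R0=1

outcome vector order: (A.R0,B.R0)
[TSO] allowed = {(0,0), (0,1), (1,0), (1,1)}
TSO∖claimed = {(0,1)}

missing: A.R0=0 B.R0=1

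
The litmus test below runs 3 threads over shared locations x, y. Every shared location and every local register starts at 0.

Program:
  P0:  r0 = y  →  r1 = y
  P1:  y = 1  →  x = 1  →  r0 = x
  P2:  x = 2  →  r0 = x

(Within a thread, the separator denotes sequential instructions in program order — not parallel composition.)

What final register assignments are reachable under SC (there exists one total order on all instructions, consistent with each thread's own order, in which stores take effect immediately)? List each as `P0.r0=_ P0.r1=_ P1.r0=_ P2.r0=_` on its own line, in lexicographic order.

outcome vector order: (P0.r0,P0.r1,P1.r0,P2.r0)
|SC outcomes| = 9

P0.r0=0 P0.r1=0 P1.r0=1 P2.r0=1
P0.r0=0 P0.r1=0 P1.r0=1 P2.r0=2
P0.r0=0 P0.r1=0 P1.r0=2 P2.r0=2
P0.r0=0 P0.r1=1 P1.r0=1 P2.r0=1
P0.r0=0 P0.r1=1 P1.r0=1 P2.r0=2
P0.r0=0 P0.r1=1 P1.r0=2 P2.r0=2
P0.r0=1 P0.r1=1 P1.r0=1 P2.r0=1
P0.r0=1 P0.r1=1 P1.r0=1 P2.r0=2
P0.r0=1 P0.r1=1 P1.r0=2 P2.r0=2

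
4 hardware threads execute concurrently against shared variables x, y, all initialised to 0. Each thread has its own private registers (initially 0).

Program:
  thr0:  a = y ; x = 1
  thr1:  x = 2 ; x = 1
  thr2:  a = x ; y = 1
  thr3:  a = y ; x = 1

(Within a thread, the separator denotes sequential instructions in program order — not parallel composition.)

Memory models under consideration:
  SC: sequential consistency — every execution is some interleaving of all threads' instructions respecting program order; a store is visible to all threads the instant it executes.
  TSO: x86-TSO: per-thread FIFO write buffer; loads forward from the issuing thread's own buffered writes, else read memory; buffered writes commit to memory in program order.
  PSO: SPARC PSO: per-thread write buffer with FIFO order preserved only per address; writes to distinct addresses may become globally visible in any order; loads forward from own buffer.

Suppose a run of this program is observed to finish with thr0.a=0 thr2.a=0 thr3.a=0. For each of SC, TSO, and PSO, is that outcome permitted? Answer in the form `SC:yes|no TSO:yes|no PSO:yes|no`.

outcome vector order: (thr0.a,thr2.a,thr3.a)
SC (12): 0/0/0, 0/0/1, 0/1/0, 0/1/1, 0/2/0, 0/2/1, 1/0/0, 1/0/1, 1/1/0, 1/1/1, 1/2/0, 1/2/1
TSO (12): 0/0/0, 0/0/1, 0/1/0, 0/1/1, 0/2/0, 0/2/1, 1/0/0, 1/0/1, 1/1/0, 1/1/1, 1/2/0, 1/2/1
PSO (12): 0/0/0, 0/0/1, 0/1/0, 0/1/1, 0/2/0, 0/2/1, 1/0/0, 1/0/1, 1/1/0, 1/1/1, 1/2/0, 1/2/1
target 0/0/0 ∈ {SC,TSO,PSO}

SC:yes TSO:yes PSO:yes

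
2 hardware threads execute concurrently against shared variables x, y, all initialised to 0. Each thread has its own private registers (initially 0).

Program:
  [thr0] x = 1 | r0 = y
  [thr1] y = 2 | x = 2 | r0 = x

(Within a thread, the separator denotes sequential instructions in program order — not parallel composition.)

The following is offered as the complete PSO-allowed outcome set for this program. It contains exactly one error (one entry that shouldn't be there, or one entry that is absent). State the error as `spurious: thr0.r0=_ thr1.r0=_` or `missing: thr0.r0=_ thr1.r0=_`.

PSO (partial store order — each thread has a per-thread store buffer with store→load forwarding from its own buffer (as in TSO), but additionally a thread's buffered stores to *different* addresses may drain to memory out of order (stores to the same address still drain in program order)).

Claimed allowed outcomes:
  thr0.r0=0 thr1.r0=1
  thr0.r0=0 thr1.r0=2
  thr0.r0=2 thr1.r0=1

missing: thr0.r0=2 thr1.r0=2

outcome vector order: (thr0.r0,thr1.r0)
PSO: 4 outcomes — {0/1; 0/2; 2/1; 2/2}
PSO∖claimed = {2/2}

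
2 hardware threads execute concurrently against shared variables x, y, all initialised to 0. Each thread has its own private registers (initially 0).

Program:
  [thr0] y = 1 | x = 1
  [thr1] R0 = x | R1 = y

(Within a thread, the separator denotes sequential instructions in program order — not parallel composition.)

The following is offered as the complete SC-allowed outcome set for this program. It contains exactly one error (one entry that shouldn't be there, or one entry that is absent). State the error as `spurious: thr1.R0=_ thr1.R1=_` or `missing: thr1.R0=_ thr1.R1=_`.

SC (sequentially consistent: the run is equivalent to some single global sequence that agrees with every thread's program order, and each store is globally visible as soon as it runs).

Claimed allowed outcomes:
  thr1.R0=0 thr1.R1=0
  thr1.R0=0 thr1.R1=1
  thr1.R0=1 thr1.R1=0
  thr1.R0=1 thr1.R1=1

spurious: thr1.R0=1 thr1.R1=0

outcome vector order: (thr1.R0,thr1.R1)
SC (3): (0,0), (0,1), (1,1)
claimed∖SC = {(1,0)}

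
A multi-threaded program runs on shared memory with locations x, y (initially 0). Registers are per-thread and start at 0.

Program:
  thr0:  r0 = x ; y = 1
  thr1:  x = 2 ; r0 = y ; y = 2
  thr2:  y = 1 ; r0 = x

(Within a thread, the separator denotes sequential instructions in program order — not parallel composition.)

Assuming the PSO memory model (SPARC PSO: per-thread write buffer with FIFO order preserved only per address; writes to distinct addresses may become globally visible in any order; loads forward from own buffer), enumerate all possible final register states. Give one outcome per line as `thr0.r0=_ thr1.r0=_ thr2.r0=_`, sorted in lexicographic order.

outcome vector order: (thr0.r0,thr1.r0,thr2.r0)
|PSO outcomes| = 8

thr0.r0=0 thr1.r0=0 thr2.r0=0
thr0.r0=0 thr1.r0=0 thr2.r0=2
thr0.r0=0 thr1.r0=1 thr2.r0=0
thr0.r0=0 thr1.r0=1 thr2.r0=2
thr0.r0=2 thr1.r0=0 thr2.r0=0
thr0.r0=2 thr1.r0=0 thr2.r0=2
thr0.r0=2 thr1.r0=1 thr2.r0=0
thr0.r0=2 thr1.r0=1 thr2.r0=2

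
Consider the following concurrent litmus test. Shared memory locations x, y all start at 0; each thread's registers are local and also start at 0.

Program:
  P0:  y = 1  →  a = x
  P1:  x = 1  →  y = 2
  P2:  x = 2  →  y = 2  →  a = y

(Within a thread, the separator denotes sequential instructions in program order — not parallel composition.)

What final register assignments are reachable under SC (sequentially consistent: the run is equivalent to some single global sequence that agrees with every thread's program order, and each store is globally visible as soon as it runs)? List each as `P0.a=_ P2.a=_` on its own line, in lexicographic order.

outcome vector order: (P0.a,P2.a)
|SC outcomes| = 5

P0.a=0 P2.a=2
P0.a=1 P2.a=1
P0.a=1 P2.a=2
P0.a=2 P2.a=1
P0.a=2 P2.a=2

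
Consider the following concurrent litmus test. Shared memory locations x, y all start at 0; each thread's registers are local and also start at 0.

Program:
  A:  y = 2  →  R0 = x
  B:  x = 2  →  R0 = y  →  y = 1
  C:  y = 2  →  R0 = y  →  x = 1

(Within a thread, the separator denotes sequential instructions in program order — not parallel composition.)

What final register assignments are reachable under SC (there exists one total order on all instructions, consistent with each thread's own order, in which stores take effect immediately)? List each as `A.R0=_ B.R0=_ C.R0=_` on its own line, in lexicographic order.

A.R0=0 B.R0=2 C.R0=1
A.R0=0 B.R0=2 C.R0=2
A.R0=1 B.R0=0 C.R0=1
A.R0=1 B.R0=0 C.R0=2
A.R0=1 B.R0=2 C.R0=1
A.R0=1 B.R0=2 C.R0=2
A.R0=2 B.R0=0 C.R0=1
A.R0=2 B.R0=0 C.R0=2
A.R0=2 B.R0=2 C.R0=1
A.R0=2 B.R0=2 C.R0=2

outcome vector order: (A.R0,B.R0,C.R0)
|SC outcomes| = 10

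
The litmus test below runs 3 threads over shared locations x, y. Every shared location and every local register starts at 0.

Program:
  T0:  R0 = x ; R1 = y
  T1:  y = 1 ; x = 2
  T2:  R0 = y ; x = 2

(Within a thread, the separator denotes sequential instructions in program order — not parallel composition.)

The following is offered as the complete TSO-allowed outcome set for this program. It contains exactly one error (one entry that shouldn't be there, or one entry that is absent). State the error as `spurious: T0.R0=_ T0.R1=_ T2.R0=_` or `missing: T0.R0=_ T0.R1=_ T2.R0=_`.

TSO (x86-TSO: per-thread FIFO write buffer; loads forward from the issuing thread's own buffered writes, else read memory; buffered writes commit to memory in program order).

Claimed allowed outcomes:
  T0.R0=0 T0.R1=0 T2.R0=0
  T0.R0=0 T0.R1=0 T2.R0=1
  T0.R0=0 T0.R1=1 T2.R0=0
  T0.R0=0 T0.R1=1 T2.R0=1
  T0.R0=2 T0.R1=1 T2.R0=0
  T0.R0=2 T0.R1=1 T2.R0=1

missing: T0.R0=2 T0.R1=0 T2.R0=0

outcome vector order: (T0.R0,T0.R1,T2.R0)
[TSO] allowed = {<0 0 0>, <0 0 1>, <0 1 0>, <0 1 1>, <2 0 0>, <2 1 0>, <2 1 1>}
TSO∖claimed = {<2 0 0>}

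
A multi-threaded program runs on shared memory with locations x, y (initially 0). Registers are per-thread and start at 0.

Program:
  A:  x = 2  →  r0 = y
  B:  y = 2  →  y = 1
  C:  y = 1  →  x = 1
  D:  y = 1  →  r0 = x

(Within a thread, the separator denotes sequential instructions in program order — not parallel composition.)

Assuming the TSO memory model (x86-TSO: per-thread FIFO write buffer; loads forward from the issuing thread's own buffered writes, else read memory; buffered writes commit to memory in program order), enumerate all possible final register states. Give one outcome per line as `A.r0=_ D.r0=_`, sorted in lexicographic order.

A.r0=0 D.r0=0
A.r0=0 D.r0=1
A.r0=0 D.r0=2
A.r0=1 D.r0=0
A.r0=1 D.r0=1
A.r0=1 D.r0=2
A.r0=2 D.r0=0
A.r0=2 D.r0=1
A.r0=2 D.r0=2

outcome vector order: (A.r0,D.r0)
|TSO outcomes| = 9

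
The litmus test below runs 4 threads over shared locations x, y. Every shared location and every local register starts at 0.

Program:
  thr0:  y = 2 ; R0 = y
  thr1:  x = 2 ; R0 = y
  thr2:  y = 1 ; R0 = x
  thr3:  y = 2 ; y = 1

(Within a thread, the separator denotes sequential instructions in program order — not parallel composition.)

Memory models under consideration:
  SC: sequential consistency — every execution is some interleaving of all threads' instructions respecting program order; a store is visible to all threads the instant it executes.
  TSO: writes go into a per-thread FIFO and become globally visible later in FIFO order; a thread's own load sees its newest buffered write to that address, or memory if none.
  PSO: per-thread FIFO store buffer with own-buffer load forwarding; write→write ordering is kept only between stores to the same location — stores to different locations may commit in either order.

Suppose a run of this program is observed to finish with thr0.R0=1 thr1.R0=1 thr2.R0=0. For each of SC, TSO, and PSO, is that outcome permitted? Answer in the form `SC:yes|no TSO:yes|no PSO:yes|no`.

SC:yes TSO:yes PSO:yes

outcome vector order: (thr0.R0,thr1.R0,thr2.R0)
SC: 10 outcomes — {1/0/2 1/1/0 1/1/2 1/2/0 1/2/2 2/0/2 2/1/0 2/1/2 2/2/0 2/2/2}
TSO: 12 outcomes — {1/0/0 1/0/2 1/1/0 1/1/2 1/2/0 1/2/2 2/0/0 2/0/2 2/1/0 2/1/2 2/2/0 2/2/2}
PSO: 12 outcomes — {1/0/0 1/0/2 1/1/0 1/1/2 1/2/0 1/2/2 2/0/0 2/0/2 2/1/0 2/1/2 2/2/0 2/2/2}
target 1/1/0 ∈ {SC,TSO,PSO}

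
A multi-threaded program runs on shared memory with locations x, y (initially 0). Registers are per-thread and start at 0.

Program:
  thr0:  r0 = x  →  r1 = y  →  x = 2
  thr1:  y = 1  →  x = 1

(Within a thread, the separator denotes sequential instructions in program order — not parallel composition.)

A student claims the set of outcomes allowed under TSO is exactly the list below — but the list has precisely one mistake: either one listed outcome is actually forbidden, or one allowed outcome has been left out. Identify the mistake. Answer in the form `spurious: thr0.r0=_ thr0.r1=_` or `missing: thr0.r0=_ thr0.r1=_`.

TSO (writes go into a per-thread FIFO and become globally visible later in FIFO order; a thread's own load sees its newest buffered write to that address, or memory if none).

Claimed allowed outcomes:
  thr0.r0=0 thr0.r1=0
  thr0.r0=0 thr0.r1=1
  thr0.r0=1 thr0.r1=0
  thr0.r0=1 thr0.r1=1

outcome vector order: (thr0.r0,thr0.r1)
TSO: 3 outcomes — {<0 0>, <0 1>, <1 1>}
claimed∖TSO = {<1 0>}

spurious: thr0.r0=1 thr0.r1=0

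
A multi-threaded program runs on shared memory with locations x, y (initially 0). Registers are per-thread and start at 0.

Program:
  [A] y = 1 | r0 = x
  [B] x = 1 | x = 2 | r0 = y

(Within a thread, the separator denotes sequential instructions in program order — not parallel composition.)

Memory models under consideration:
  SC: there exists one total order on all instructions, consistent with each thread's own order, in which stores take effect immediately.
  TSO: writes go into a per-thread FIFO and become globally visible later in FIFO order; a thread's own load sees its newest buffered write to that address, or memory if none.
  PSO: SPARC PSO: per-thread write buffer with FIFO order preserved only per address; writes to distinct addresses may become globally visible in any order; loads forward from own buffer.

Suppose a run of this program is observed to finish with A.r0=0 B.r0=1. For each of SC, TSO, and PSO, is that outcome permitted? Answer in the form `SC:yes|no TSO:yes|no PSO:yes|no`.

outcome vector order: (A.r0,B.r0)
SC (4): 0/1; 1/1; 2/0; 2/1
TSO (6): 0/0; 0/1; 1/0; 1/1; 2/0; 2/1
PSO (6): 0/0; 0/1; 1/0; 1/1; 2/0; 2/1
target 0/1 ∈ {SC,TSO,PSO}

SC:yes TSO:yes PSO:yes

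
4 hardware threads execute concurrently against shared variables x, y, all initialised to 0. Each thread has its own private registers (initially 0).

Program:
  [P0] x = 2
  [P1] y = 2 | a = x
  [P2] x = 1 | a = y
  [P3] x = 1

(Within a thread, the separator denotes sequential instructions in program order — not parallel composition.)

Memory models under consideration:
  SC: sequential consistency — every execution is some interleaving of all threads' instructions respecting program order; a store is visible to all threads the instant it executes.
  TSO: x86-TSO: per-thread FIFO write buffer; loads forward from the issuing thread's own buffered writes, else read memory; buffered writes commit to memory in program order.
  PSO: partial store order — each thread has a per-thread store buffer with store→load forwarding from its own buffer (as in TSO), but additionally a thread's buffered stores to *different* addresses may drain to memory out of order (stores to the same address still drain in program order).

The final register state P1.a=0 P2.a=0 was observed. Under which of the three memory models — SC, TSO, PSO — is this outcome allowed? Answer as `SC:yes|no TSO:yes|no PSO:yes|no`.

SC:no TSO:yes PSO:yes

outcome vector order: (P1.a,P2.a)
SC (5): 02, 10, 12, 20, 22
TSO (6): 00, 02, 10, 12, 20, 22
PSO (6): 00, 02, 10, 12, 20, 22
target 00 ∈ {TSO,PSO}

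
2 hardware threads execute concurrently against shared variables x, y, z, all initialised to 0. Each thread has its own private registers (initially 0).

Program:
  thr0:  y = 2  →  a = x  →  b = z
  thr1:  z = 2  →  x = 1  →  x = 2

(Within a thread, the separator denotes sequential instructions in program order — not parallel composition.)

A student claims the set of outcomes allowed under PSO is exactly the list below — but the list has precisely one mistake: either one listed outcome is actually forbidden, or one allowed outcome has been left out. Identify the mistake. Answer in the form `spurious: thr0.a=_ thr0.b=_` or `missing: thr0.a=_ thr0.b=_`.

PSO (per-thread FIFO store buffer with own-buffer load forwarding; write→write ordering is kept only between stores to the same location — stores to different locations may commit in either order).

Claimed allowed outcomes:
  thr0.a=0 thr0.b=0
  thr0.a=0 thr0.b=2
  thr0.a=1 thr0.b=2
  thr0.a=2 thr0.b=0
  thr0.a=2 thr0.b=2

outcome vector order: (thr0.a,thr0.b)
PSO: 6 outcomes — {0/0, 0/2, 1/0, 1/2, 2/0, 2/2}
PSO∖claimed = {1/0}

missing: thr0.a=1 thr0.b=0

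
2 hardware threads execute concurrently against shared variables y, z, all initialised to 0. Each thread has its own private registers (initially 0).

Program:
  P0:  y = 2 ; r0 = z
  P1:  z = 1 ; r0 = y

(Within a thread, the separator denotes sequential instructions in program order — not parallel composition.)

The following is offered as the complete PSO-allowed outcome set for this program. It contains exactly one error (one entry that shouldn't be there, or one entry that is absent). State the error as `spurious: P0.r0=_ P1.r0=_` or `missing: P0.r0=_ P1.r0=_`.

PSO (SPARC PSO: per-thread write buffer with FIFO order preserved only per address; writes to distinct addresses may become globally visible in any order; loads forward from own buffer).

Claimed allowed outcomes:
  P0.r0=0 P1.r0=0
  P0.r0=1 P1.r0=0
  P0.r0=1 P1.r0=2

outcome vector order: (P0.r0,P1.r0)
under PSO → 0/0; 0/2; 1/0; 1/2
PSO∖claimed = {0/2}

missing: P0.r0=0 P1.r0=2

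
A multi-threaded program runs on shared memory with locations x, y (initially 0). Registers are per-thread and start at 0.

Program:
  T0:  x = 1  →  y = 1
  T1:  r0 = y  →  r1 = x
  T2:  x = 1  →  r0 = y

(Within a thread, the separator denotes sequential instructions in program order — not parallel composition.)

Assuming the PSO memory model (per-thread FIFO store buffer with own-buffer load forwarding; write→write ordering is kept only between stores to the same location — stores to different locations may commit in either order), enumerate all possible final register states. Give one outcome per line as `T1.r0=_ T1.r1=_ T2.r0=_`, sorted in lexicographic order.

outcome vector order: (T1.r0,T1.r1,T2.r0)
|PSO outcomes| = 8

T1.r0=0 T1.r1=0 T2.r0=0
T1.r0=0 T1.r1=0 T2.r0=1
T1.r0=0 T1.r1=1 T2.r0=0
T1.r0=0 T1.r1=1 T2.r0=1
T1.r0=1 T1.r1=0 T2.r0=0
T1.r0=1 T1.r1=0 T2.r0=1
T1.r0=1 T1.r1=1 T2.r0=0
T1.r0=1 T1.r1=1 T2.r0=1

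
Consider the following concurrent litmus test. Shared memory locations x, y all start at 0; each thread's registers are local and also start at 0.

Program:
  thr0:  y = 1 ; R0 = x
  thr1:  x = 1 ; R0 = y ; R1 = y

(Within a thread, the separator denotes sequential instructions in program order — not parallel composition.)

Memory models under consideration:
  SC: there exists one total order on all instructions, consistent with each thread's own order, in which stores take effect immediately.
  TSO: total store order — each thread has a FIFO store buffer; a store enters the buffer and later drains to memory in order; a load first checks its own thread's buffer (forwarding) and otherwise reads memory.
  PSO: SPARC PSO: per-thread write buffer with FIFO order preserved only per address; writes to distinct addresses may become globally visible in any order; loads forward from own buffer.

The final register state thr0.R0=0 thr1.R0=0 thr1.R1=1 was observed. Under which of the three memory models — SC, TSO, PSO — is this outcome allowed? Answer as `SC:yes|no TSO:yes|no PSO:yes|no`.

SC:no TSO:yes PSO:yes

outcome vector order: (thr0.R0,thr1.R0,thr1.R1)
under SC → <0 1 1>; <1 0 0>; <1 0 1>; <1 1 1>
under TSO → <0 0 0>; <0 0 1>; <0 1 1>; <1 0 0>; <1 0 1>; <1 1 1>
under PSO → <0 0 0>; <0 0 1>; <0 1 1>; <1 0 0>; <1 0 1>; <1 1 1>
target <0 0 1> ∈ {TSO,PSO}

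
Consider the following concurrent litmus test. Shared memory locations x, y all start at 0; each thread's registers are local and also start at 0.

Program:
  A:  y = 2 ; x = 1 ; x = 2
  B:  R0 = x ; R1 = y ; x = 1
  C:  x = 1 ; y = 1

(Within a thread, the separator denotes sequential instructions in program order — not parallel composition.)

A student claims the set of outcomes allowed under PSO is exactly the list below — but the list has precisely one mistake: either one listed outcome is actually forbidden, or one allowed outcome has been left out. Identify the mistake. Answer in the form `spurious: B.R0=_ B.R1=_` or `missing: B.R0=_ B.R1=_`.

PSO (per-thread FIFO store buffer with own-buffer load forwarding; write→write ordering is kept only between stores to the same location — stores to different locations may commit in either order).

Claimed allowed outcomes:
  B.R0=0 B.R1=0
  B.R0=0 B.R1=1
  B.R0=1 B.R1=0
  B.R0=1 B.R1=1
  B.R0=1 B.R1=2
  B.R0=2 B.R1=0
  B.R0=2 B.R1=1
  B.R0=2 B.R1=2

missing: B.R0=0 B.R1=2

outcome vector order: (B.R0,B.R1)
PSO: 9 outcomes — {0/0 0/1 0/2 1/0 1/1 1/2 2/0 2/1 2/2}
PSO∖claimed = {0/2}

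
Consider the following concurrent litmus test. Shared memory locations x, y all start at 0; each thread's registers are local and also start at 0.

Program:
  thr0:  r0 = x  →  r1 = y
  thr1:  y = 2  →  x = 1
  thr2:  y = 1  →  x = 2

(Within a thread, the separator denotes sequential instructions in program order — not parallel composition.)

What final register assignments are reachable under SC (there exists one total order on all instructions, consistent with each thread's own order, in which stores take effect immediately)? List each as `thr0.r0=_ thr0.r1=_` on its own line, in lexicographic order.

outcome vector order: (thr0.r0,thr0.r1)
|SC outcomes| = 7

thr0.r0=0 thr0.r1=0
thr0.r0=0 thr0.r1=1
thr0.r0=0 thr0.r1=2
thr0.r0=1 thr0.r1=1
thr0.r0=1 thr0.r1=2
thr0.r0=2 thr0.r1=1
thr0.r0=2 thr0.r1=2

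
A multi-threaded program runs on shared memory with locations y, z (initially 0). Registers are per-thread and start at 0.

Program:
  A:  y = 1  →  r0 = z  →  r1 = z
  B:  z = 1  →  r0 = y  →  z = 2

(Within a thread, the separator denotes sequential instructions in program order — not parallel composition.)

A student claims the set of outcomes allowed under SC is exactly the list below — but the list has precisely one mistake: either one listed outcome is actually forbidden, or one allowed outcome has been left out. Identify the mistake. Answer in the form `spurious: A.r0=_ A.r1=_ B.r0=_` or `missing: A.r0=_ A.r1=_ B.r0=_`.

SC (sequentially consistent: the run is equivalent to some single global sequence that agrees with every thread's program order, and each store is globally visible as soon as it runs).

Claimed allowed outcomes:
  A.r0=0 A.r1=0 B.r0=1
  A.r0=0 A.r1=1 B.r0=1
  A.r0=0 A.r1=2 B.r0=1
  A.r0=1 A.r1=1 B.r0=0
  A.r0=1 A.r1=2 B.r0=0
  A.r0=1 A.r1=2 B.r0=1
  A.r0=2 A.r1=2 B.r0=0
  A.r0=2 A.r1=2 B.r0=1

outcome vector order: (A.r0,A.r1,B.r0)
SC (9): (0,0,1), (0,1,1), (0,2,1), (1,1,0), (1,1,1), (1,2,0), (1,2,1), (2,2,0), (2,2,1)
SC∖claimed = {(1,1,1)}

missing: A.r0=1 A.r1=1 B.r0=1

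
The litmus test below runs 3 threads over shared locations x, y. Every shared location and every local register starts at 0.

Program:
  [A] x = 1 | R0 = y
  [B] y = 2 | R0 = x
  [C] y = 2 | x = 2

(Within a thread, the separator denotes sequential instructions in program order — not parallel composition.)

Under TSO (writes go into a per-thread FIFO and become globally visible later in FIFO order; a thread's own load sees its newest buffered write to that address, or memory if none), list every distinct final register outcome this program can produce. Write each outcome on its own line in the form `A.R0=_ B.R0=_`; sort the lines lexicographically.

outcome vector order: (A.R0,B.R0)
|TSO outcomes| = 6

A.R0=0 B.R0=0
A.R0=0 B.R0=1
A.R0=0 B.R0=2
A.R0=2 B.R0=0
A.R0=2 B.R0=1
A.R0=2 B.R0=2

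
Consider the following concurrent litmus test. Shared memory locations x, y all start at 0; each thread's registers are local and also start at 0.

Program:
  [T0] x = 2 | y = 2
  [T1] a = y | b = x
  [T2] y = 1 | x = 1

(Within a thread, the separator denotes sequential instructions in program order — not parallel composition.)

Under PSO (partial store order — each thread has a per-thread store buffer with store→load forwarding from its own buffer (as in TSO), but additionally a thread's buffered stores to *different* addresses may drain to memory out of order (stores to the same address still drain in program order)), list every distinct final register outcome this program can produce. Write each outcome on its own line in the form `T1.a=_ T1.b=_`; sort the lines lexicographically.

outcome vector order: (T1.a,T1.b)
|PSO outcomes| = 9

T1.a=0 T1.b=0
T1.a=0 T1.b=1
T1.a=0 T1.b=2
T1.a=1 T1.b=0
T1.a=1 T1.b=1
T1.a=1 T1.b=2
T1.a=2 T1.b=0
T1.a=2 T1.b=1
T1.a=2 T1.b=2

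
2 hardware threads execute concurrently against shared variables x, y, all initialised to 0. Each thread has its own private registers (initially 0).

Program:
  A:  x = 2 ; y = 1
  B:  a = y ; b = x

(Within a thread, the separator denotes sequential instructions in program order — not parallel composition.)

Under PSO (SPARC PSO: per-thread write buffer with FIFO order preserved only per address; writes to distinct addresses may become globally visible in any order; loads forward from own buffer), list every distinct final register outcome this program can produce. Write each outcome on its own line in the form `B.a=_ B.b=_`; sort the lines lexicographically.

outcome vector order: (B.a,B.b)
|PSO outcomes| = 4

B.a=0 B.b=0
B.a=0 B.b=2
B.a=1 B.b=0
B.a=1 B.b=2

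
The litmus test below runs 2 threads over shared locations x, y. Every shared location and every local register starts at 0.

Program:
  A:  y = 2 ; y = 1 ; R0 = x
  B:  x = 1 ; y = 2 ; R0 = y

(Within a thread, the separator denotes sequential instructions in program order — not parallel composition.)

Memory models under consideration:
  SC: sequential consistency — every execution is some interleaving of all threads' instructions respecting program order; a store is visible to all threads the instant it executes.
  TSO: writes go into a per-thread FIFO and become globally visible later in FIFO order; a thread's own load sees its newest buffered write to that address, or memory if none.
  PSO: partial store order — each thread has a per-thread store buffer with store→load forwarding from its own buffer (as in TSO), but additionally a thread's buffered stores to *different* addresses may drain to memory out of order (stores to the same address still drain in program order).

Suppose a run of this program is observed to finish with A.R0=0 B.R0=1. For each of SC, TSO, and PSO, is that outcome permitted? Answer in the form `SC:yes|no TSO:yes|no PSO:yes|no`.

outcome vector order: (A.R0,B.R0)
SC (3): <0 2>, <1 1>, <1 2>
TSO (4): <0 1>, <0 2>, <1 1>, <1 2>
PSO (4): <0 1>, <0 2>, <1 1>, <1 2>
target <0 1> ∈ {TSO,PSO}

SC:no TSO:yes PSO:yes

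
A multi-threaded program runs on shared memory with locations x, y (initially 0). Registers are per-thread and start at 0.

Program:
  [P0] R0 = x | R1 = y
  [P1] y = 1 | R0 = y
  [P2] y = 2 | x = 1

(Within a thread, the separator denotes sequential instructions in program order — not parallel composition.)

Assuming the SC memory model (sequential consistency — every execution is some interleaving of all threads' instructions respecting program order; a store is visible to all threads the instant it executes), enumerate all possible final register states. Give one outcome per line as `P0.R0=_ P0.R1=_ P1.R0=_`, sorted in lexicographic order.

outcome vector order: (P0.R0,P0.R1,P1.R0)
|SC outcomes| = 9

P0.R0=0 P0.R1=0 P1.R0=1
P0.R0=0 P0.R1=0 P1.R0=2
P0.R0=0 P0.R1=1 P1.R0=1
P0.R0=0 P0.R1=1 P1.R0=2
P0.R0=0 P0.R1=2 P1.R0=1
P0.R0=0 P0.R1=2 P1.R0=2
P0.R0=1 P0.R1=1 P1.R0=1
P0.R0=1 P0.R1=2 P1.R0=1
P0.R0=1 P0.R1=2 P1.R0=2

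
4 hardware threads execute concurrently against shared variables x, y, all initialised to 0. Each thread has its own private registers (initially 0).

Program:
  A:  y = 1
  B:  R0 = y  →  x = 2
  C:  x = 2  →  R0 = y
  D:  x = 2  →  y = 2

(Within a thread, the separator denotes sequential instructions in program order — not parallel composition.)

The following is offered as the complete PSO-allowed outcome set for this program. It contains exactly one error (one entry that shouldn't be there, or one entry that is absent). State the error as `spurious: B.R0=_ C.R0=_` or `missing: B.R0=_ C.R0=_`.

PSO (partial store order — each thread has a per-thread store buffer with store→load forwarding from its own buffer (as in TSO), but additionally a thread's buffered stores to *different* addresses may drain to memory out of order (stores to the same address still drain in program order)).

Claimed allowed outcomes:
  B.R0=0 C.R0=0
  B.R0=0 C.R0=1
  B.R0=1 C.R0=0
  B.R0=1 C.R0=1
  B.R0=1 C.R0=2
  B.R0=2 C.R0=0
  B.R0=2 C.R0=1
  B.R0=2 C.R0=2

outcome vector order: (B.R0,C.R0)
PSO: 9 outcomes — {00, 01, 02, 10, 11, 12, 20, 21, 22}
PSO∖claimed = {02}

missing: B.R0=0 C.R0=2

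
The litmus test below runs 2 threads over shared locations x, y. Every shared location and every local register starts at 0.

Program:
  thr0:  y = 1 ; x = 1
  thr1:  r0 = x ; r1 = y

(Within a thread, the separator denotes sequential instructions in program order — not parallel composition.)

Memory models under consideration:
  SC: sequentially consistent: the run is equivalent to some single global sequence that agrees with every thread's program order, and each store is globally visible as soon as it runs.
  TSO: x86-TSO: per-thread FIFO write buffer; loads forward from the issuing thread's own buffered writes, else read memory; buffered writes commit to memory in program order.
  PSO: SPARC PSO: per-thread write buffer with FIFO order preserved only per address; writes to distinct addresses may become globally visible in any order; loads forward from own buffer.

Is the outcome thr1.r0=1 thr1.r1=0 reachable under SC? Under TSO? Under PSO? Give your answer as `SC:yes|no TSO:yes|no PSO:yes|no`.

SC:no TSO:no PSO:yes

outcome vector order: (thr1.r0,thr1.r1)
SC (3): 0/0 0/1 1/1
TSO (3): 0/0 0/1 1/1
PSO (4): 0/0 0/1 1/0 1/1
target 1/0 ∈ {PSO}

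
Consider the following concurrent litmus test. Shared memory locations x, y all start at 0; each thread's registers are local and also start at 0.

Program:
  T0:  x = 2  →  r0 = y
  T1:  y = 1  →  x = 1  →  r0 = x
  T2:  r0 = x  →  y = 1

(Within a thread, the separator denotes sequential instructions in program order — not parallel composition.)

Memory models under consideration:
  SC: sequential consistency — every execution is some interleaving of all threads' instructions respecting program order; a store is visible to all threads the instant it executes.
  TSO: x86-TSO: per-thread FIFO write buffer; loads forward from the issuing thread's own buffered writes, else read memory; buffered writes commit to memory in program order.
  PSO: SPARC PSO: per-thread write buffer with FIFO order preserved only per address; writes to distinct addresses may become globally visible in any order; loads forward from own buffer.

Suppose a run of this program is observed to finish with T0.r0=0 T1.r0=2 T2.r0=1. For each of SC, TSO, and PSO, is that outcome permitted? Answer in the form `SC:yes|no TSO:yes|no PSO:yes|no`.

outcome vector order: (T0.r0,T1.r0,T2.r0)
SC (9): (0,1,0); (0,1,1); (0,1,2); (1,1,0); (1,1,1); (1,1,2); (1,2,0); (1,2,1); (1,2,2)
TSO (12): (0,1,0); (0,1,1); (0,1,2); (0,2,0); (0,2,1); (0,2,2); (1,1,0); (1,1,1); (1,1,2); (1,2,0); (1,2,1); (1,2,2)
PSO (12): (0,1,0); (0,1,1); (0,1,2); (0,2,0); (0,2,1); (0,2,2); (1,1,0); (1,1,1); (1,1,2); (1,2,0); (1,2,1); (1,2,2)
target (0,2,1) ∈ {TSO,PSO}

SC:no TSO:yes PSO:yes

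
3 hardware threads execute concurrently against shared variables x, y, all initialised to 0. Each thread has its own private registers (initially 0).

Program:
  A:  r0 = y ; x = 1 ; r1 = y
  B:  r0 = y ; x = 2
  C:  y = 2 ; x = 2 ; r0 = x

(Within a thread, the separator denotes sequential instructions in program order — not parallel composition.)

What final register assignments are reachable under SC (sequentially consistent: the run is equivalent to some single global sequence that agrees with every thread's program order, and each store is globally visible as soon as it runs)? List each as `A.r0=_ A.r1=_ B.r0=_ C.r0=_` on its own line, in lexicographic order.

outcome vector order: (A.r0,A.r1,B.r0,C.r0)
|SC outcomes| = 10

A.r0=0 A.r1=0 B.r0=0 C.r0=2
A.r0=0 A.r1=0 B.r0=2 C.r0=2
A.r0=0 A.r1=2 B.r0=0 C.r0=1
A.r0=0 A.r1=2 B.r0=0 C.r0=2
A.r0=0 A.r1=2 B.r0=2 C.r0=1
A.r0=0 A.r1=2 B.r0=2 C.r0=2
A.r0=2 A.r1=2 B.r0=0 C.r0=1
A.r0=2 A.r1=2 B.r0=0 C.r0=2
A.r0=2 A.r1=2 B.r0=2 C.r0=1
A.r0=2 A.r1=2 B.r0=2 C.r0=2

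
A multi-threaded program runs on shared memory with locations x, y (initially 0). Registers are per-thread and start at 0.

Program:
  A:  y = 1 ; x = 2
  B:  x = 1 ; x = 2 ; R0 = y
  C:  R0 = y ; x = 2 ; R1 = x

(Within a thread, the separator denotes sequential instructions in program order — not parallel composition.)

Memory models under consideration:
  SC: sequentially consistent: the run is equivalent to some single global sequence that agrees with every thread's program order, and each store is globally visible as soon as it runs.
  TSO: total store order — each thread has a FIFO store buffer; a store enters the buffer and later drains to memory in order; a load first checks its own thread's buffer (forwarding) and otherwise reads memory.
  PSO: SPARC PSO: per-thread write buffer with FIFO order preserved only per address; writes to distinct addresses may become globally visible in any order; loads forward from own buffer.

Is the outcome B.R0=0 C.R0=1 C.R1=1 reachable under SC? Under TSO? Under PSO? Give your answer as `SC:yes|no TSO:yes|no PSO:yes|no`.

SC:no TSO:yes PSO:yes

outcome vector order: (B.R0,C.R0,C.R1)
under SC → <0 0 1>, <0 0 2>, <0 1 2>, <1 0 1>, <1 0 2>, <1 1 1>, <1 1 2>
under TSO → <0 0 1>, <0 0 2>, <0 1 1>, <0 1 2>, <1 0 1>, <1 0 2>, <1 1 1>, <1 1 2>
under PSO → <0 0 1>, <0 0 2>, <0 1 1>, <0 1 2>, <1 0 1>, <1 0 2>, <1 1 1>, <1 1 2>
target <0 1 1> ∈ {TSO,PSO}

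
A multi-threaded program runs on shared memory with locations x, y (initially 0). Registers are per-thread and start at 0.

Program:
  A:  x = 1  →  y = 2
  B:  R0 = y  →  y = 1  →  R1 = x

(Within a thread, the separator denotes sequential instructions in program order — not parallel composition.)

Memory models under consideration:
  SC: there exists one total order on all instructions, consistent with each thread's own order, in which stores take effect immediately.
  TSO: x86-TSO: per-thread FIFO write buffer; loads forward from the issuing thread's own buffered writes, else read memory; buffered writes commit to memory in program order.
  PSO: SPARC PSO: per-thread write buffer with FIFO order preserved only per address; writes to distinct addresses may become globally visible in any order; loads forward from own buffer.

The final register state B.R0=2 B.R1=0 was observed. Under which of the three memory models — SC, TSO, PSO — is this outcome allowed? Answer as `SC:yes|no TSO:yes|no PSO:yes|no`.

outcome vector order: (B.R0,B.R1)
SC: 3 outcomes — {00; 01; 21}
TSO: 3 outcomes — {00; 01; 21}
PSO: 4 outcomes — {00; 01; 20; 21}
target 20 ∈ {PSO}

SC:no TSO:no PSO:yes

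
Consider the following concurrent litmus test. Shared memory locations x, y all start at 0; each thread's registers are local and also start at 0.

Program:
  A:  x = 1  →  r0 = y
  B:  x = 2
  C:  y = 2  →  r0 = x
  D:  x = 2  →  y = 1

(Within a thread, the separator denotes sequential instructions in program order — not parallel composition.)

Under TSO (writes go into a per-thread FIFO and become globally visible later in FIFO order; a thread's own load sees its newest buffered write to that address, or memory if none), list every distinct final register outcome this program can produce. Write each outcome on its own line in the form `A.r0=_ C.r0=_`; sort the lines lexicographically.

outcome vector order: (A.r0,C.r0)
|TSO outcomes| = 9

A.r0=0 C.r0=0
A.r0=0 C.r0=1
A.r0=0 C.r0=2
A.r0=1 C.r0=0
A.r0=1 C.r0=1
A.r0=1 C.r0=2
A.r0=2 C.r0=0
A.r0=2 C.r0=1
A.r0=2 C.r0=2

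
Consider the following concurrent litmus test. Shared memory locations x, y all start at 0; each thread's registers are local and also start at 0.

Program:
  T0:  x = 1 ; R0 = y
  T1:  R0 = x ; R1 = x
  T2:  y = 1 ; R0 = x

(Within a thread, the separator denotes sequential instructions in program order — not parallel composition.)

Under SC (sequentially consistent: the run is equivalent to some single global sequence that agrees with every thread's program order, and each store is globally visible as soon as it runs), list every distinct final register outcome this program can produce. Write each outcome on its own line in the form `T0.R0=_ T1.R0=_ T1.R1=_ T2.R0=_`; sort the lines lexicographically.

T0.R0=0 T1.R0=0 T1.R1=0 T2.R0=1
T0.R0=0 T1.R0=0 T1.R1=1 T2.R0=1
T0.R0=0 T1.R0=1 T1.R1=1 T2.R0=1
T0.R0=1 T1.R0=0 T1.R1=0 T2.R0=0
T0.R0=1 T1.R0=0 T1.R1=0 T2.R0=1
T0.R0=1 T1.R0=0 T1.R1=1 T2.R0=0
T0.R0=1 T1.R0=0 T1.R1=1 T2.R0=1
T0.R0=1 T1.R0=1 T1.R1=1 T2.R0=0
T0.R0=1 T1.R0=1 T1.R1=1 T2.R0=1

outcome vector order: (T0.R0,T1.R0,T1.R1,T2.R0)
|SC outcomes| = 9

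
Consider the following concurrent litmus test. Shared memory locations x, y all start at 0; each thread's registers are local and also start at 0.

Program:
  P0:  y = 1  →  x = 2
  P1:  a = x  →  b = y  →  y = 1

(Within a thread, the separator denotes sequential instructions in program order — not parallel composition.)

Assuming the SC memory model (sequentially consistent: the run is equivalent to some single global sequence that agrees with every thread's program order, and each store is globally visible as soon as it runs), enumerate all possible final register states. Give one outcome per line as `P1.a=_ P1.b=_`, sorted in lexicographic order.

P1.a=0 P1.b=0
P1.a=0 P1.b=1
P1.a=2 P1.b=1

outcome vector order: (P1.a,P1.b)
|SC outcomes| = 3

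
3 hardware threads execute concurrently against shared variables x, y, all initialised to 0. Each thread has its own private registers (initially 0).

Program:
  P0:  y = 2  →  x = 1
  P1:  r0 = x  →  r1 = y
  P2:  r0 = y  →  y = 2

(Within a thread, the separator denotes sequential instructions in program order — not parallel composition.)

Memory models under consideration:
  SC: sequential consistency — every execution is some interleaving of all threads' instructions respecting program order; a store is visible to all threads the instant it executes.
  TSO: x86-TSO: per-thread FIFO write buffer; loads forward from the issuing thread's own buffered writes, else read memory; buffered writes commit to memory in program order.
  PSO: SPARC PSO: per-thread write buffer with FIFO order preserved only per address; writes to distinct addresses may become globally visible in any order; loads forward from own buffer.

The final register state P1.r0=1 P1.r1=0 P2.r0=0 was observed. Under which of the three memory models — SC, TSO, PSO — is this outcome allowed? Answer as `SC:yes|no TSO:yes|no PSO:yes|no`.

outcome vector order: (P1.r0,P1.r1,P2.r0)
SC: 6 outcomes — {000, 002, 020, 022, 120, 122}
TSO: 6 outcomes — {000, 002, 020, 022, 120, 122}
PSO: 8 outcomes — {000, 002, 020, 022, 100, 102, 120, 122}
target 100 ∈ {PSO}

SC:no TSO:no PSO:yes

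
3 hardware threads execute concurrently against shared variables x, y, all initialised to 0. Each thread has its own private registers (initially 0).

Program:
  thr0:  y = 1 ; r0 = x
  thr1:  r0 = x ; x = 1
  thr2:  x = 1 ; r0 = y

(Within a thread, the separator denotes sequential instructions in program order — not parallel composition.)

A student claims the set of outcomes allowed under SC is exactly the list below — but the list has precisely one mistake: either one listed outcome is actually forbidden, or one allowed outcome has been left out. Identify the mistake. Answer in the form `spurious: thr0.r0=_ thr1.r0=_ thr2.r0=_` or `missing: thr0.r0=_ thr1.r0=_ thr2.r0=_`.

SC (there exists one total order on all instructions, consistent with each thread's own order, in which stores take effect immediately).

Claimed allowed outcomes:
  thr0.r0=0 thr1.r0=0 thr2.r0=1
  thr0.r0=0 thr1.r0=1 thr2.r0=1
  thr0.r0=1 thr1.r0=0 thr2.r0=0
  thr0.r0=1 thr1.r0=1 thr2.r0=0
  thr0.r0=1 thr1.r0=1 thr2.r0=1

outcome vector order: (thr0.r0,thr1.r0,thr2.r0)
under SC → <0 0 1>, <0 1 1>, <1 0 0>, <1 0 1>, <1 1 0>, <1 1 1>
SC∖claimed = {<1 0 1>}

missing: thr0.r0=1 thr1.r0=0 thr2.r0=1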